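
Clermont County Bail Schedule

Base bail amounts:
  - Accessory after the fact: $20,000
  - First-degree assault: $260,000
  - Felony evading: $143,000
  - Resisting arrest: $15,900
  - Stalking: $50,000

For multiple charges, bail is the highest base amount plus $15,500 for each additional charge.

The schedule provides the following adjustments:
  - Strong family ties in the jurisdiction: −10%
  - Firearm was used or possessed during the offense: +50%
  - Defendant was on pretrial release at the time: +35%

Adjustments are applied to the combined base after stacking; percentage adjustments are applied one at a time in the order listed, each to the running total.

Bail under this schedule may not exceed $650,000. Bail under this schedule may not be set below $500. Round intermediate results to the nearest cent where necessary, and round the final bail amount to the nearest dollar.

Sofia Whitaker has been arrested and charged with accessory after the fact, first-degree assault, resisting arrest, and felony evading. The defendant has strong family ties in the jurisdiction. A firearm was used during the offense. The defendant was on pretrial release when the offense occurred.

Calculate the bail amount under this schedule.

$558,596

Base amounts from the schedule: accessory after the fact $20,000; first-degree assault $260,000; resisting arrest $15,900; felony evading $143,000.
Stacking rule: highest base plus $15,500 per additional charge. Highest is first-degree assault at $260,000; 3 additional charges → +$46,500. Combined base = $306,500.
Strong family ties in the jurisdiction (−10%): $306,500 × 0.9 = $275,850.
Firearm was used or possessed during the offense (+50%): $275,850 × 1.5 = $413,775.
Defendant was on pretrial release at the time (+35%): $413,775 × 1.35 = $558,596.25.
$558,596.25 is within the $650,000 maximum.
$558,596.25 is at or above the $500 minimum.
Rounded to the nearest dollar: $558,596.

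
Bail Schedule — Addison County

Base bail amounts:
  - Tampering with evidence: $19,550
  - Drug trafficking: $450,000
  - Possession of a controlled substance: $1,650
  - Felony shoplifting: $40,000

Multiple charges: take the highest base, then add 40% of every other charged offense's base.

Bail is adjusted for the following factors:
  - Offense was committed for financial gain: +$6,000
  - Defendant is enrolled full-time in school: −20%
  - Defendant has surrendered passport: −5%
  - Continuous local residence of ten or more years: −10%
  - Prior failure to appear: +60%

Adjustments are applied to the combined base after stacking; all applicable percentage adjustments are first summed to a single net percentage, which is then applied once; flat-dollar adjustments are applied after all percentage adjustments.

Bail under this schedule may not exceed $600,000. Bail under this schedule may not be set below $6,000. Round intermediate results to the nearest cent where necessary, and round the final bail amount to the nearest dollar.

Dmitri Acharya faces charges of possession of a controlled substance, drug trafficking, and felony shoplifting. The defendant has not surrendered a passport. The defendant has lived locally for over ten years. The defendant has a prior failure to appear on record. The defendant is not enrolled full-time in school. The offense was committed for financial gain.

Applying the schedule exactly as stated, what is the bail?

Base amounts from the schedule: possession of a controlled substance $1,650; drug trafficking $450,000; felony shoplifting $40,000.
Stacking rule: highest base plus 40% of each additional charge. Highest is drug trafficking at $450,000. Additional: $1,650 × 40% = $660; $40,000 × 40% = $16,000. Combined base = $450,000 + $16,660 = $466,660.
Net percentage adjustment: −10% +60% = +50%. $466,660 × 1.5 = $699,990.
Offense was committed for financial gain (+$6,000 flat): $699,990 + $6,000 = $705,990.
Result $705,990 exceeds the maximum of $600,000; bail is capped at $600,000.
$600,000 is at or above the $6,000 minimum.

$600,000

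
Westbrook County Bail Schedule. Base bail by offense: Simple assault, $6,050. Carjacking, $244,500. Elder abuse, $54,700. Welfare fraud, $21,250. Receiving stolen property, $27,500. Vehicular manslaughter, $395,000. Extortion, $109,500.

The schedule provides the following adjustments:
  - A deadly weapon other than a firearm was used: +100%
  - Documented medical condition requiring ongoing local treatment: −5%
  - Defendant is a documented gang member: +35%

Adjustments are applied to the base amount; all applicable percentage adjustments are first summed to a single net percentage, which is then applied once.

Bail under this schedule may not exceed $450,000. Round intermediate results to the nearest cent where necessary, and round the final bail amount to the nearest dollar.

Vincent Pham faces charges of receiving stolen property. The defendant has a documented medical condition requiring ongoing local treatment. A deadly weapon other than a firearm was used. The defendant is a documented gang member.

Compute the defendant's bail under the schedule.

$63,250

Base amounts from the schedule: receiving stolen property $27,500.
Single charge. Combined base = $27,500.
Net percentage adjustment: +100% −5% +35% = +130%. $27,500 × 2.3 = $63,250.
$63,250 is within the $450,000 maximum.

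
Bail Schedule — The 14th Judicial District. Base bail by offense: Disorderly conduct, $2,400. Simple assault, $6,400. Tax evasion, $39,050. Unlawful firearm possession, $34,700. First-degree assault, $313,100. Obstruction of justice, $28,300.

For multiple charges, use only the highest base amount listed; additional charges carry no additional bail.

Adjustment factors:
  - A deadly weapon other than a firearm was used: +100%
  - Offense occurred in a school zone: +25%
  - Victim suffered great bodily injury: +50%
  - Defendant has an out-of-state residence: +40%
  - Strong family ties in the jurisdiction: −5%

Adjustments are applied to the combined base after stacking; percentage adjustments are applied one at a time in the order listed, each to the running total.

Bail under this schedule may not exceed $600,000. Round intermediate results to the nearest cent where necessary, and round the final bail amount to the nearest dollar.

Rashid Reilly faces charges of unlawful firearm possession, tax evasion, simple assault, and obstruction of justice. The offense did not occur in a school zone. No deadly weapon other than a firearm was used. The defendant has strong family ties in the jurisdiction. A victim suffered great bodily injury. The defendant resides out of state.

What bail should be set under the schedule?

Base amounts from the schedule: unlawful firearm possession $34,700; tax evasion $39,050; simple assault $6,400; obstruction of justice $28,300.
Stacking rule: use the highest base only. Highest is tax evasion at $39,050. Combined base = $39,050.
Victim suffered great bodily injury (+50%): $39,050 × 1.5 = $58,575.
Defendant has an out-of-state residence (+40%): $58,575 × 1.4 = $82,005.
Strong family ties in the jurisdiction (−5%): $82,005 × 0.95 = $77,904.75.
$77,904.75 is within the $600,000 maximum.
Rounded to the nearest dollar: $77,905.

$77,905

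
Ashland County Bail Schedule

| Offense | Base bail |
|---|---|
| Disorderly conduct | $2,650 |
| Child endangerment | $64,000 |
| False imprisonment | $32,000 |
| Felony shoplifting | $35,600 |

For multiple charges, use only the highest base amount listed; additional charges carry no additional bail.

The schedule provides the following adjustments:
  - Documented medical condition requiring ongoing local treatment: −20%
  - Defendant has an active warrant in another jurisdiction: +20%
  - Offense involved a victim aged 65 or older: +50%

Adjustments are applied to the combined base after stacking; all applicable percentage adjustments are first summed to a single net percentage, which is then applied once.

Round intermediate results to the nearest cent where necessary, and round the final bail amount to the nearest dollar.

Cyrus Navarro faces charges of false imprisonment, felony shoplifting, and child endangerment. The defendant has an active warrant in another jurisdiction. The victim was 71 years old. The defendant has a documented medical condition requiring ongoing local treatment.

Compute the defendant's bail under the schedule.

$96,000

Base amounts from the schedule: false imprisonment $32,000; felony shoplifting $35,600; child endangerment $64,000.
Stacking rule: use the highest base only. Highest is child endangerment at $64,000. Combined base = $64,000.
Net percentage adjustment: −20% +20% +50% = +50%. $64,000 × 1.5 = $96,000.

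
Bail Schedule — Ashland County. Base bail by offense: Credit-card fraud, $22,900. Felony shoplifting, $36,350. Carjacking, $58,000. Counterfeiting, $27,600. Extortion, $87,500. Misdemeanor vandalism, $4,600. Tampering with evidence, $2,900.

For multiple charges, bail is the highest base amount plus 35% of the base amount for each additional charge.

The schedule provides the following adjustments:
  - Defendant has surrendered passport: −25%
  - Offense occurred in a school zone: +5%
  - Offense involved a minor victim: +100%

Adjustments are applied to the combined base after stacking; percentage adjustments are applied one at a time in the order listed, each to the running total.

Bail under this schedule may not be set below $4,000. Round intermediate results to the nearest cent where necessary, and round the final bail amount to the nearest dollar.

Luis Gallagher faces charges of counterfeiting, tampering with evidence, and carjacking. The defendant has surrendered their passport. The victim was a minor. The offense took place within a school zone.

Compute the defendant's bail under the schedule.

Base amounts from the schedule: counterfeiting $27,600; tampering with evidence $2,900; carjacking $58,000.
Stacking rule: highest base plus 35% of each additional charge. Highest is carjacking at $58,000. Additional: $27,600 × 35% = $9,660; $2,900 × 35% = $1,015. Combined base = $58,000 + $10,675 = $68,675.
Defendant has surrendered passport (−25%): $68,675 × 0.75 = $51,506.25.
Offense occurred in a school zone (+5%): $51,506.25 × 1.05 = $54,081.56.
Offense involved a minor victim (+100%): $54,081.56 × 2 = $108,163.12.
$108,163.12 is at or above the $4,000 minimum.
Rounded to the nearest dollar: $108,163.

$108,163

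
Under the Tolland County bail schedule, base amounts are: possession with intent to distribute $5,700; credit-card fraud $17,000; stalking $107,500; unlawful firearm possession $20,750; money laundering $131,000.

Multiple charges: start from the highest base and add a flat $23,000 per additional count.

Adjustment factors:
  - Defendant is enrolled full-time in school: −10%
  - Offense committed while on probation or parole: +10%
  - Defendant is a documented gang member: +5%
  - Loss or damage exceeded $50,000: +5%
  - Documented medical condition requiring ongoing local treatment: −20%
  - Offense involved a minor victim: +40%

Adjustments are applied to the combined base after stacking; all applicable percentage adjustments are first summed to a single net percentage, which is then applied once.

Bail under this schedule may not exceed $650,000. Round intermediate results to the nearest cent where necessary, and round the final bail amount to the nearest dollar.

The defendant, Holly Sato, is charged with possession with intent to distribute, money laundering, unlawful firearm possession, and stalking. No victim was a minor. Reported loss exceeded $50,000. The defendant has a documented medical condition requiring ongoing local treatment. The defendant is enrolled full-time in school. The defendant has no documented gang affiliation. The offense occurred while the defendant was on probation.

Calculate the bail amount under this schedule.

$170,000

Base amounts from the schedule: possession with intent to distribute $5,700; money laundering $131,000; unlawful firearm possession $20,750; stalking $107,500.
Stacking rule: highest base plus $23,000 per additional charge. Highest is money laundering at $131,000; 3 additional charges → +$69,000. Combined base = $200,000.
Net percentage adjustment: −10% +10% +5% −20% = −15%. $200,000 × 0.85 = $170,000.
$170,000 is within the $650,000 maximum.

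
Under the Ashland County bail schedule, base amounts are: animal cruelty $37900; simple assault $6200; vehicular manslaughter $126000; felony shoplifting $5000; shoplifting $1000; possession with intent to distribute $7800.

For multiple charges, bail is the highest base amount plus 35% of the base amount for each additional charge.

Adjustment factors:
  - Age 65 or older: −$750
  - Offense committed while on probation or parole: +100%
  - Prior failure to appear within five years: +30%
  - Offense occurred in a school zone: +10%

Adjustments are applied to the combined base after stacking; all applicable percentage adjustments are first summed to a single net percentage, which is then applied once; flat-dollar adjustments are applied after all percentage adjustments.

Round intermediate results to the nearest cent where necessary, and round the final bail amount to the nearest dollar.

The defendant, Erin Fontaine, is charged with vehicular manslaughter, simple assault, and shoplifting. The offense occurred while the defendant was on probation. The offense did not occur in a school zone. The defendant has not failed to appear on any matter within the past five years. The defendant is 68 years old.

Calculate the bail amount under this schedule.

Base amounts from the schedule: vehicular manslaughter $126000; simple assault $6200; shoplifting $1000.
Stacking rule: highest base plus 35% of each additional charge. Highest is vehicular manslaughter at $126000. Additional: $6200 × 35% = $2170; $1000 × 35% = $350. Combined base = $126000 + $2520 = $128520.
Offense committed while on probation or parole (+100%): $128520 × 2 = $257040.
Age 65 or older (−$750 flat): $257040 − $750 = $256290.

$256290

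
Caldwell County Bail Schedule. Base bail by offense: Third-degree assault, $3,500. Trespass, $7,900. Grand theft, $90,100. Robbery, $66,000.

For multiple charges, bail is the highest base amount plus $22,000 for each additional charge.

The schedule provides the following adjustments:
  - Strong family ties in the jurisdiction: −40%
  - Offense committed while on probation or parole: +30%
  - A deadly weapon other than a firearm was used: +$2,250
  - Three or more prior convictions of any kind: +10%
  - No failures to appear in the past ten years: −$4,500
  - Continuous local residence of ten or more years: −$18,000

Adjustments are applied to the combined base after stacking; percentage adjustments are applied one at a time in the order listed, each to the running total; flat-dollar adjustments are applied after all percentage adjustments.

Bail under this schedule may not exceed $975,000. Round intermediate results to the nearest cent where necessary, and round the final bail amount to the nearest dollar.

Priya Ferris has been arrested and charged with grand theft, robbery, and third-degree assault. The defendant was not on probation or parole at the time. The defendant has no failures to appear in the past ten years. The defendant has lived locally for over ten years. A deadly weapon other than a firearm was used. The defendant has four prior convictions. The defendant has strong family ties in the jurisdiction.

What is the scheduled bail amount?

Base amounts from the schedule: grand theft $90,100; robbery $66,000; third-degree assault $3,500.
Stacking rule: highest base plus $22,000 per additional charge. Highest is grand theft at $90,100; 2 additional charges → +$44,000. Combined base = $134,100.
Strong family ties in the jurisdiction (−40%): $134,100 × 0.6 = $80,460.
Three or more prior convictions of any kind (+10%): $80,460 × 1.1 = $88,506.
A deadly weapon other than a firearm was used (+$2,250 flat): $88,506 + $2,250 = $90,756.
No failures to appear in the past ten years (−$4,500 flat): $90,756 − $4,500 = $86,256.
Continuous local residence of ten or more years (−$18,000 flat): $86,256 − $18,000 = $68,256.
$68,256 is within the $975,000 maximum.

$68,256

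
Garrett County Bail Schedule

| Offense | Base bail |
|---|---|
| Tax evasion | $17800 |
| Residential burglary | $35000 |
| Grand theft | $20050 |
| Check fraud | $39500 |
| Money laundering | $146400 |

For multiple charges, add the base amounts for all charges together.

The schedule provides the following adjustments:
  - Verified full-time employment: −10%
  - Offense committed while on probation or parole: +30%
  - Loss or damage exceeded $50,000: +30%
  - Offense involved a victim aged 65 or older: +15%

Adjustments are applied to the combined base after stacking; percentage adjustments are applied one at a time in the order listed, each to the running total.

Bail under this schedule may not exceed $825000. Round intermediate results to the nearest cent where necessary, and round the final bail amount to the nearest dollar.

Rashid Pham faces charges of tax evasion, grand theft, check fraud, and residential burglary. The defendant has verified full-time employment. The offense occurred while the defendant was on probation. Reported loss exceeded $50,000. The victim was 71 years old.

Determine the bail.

$196517

Base amounts from the schedule: tax evasion $17800; grand theft $20050; check fraud $39500; residential burglary $35000.
Stacking rule: sum of all bases. $17800 + $20050 + $39500 + $35000 = $112350.
Verified full-time employment (−10%): $112350 × 0.9 = $101115.
Offense committed while on probation or parole (+30%): $101115 × 1.3 = $131449.50.
Loss or damage exceeded $50,000 (+30%): $131449.50 × 1.3 = $170884.35.
Offense involved a victim aged 65 or older (+15%): $170884.35 × 1.15 = $196517.
$196517 is within the $825000 maximum.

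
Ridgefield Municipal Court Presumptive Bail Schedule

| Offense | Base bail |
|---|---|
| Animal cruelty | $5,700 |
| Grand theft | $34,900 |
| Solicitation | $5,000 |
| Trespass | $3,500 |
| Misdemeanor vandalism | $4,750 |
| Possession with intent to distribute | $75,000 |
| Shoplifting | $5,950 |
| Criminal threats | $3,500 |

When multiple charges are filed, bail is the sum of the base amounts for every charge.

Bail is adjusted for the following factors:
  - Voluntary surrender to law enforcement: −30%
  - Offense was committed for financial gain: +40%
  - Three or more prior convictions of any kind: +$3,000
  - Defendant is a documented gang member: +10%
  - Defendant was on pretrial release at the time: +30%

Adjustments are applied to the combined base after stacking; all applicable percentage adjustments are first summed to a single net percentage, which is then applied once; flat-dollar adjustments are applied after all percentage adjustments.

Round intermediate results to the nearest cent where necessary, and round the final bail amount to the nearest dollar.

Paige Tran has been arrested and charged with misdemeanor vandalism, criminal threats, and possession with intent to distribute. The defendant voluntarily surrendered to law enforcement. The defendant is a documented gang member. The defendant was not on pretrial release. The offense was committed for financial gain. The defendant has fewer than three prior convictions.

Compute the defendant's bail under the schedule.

Base amounts from the schedule: misdemeanor vandalism $4,750; criminal threats $3,500; possession with intent to distribute $75,000.
Stacking rule: sum of all bases. $4,750 + $3,500 + $75,000 = $83,250.
Net percentage adjustment: −30% +40% +10% = +20%. $83,250 × 1.2 = $99,900.

$99,900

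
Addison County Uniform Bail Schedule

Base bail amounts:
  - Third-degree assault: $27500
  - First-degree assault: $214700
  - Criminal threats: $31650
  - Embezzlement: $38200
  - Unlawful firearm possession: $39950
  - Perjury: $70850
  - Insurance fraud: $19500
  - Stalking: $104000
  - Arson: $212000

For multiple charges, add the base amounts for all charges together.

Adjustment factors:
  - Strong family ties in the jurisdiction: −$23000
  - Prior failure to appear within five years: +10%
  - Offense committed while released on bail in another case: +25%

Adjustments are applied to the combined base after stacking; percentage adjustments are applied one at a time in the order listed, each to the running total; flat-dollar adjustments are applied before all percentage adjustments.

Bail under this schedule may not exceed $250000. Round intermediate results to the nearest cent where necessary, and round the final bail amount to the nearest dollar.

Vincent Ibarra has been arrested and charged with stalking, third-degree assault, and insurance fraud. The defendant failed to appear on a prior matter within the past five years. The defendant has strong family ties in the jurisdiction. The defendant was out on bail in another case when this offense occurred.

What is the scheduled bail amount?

Base amounts from the schedule: stalking $104000; third-degree assault $27500; insurance fraud $19500.
Stacking rule: sum of all bases. $104000 + $27500 + $19500 = $151000.
Strong family ties in the jurisdiction (−$23000 flat): $151000 − $23000 = $128000.
Prior failure to appear within five years (+10%): $128000 × 1.1 = $140800.
Offense committed while released on bail in another case (+25%): $140800 × 1.25 = $176000.
$176000 is within the $250000 maximum.

$176000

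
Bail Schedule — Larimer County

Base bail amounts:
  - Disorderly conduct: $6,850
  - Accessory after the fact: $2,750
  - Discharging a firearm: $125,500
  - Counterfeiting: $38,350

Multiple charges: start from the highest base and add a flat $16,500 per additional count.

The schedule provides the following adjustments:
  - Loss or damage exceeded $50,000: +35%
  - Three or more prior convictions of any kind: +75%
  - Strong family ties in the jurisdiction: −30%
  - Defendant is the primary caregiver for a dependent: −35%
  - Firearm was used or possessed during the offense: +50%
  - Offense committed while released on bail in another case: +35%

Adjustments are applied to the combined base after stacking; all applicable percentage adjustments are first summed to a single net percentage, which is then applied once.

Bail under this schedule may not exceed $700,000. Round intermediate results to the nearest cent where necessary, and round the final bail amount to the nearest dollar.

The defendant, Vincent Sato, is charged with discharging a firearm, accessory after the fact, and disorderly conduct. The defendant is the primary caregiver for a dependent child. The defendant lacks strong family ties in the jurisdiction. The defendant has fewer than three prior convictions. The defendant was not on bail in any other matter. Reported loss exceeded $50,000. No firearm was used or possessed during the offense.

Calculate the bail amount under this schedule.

$158,500

Base amounts from the schedule: discharging a firearm $125,500; accessory after the fact $2,750; disorderly conduct $6,850.
Stacking rule: highest base plus $16,500 per additional charge. Highest is discharging a firearm at $125,500; 2 additional charges → +$33,000. Combined base = $158,500.
Net percentage adjustment: +35% −35% = +0%. $158,500 × 1 = $158,500.
$158,500 is within the $700,000 maximum.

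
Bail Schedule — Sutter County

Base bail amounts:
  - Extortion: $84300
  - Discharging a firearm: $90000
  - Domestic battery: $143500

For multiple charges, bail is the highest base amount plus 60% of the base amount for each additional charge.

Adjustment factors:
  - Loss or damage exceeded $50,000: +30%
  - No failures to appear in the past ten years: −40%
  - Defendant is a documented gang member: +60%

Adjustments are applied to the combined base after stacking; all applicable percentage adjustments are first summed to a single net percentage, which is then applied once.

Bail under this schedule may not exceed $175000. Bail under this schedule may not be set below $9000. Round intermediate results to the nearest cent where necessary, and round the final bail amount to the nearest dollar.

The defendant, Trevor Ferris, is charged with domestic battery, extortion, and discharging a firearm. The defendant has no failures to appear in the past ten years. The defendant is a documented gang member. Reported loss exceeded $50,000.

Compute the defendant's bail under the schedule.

Base amounts from the schedule: domestic battery $143500; extortion $84300; discharging a firearm $90000.
Stacking rule: highest base plus 60% of each additional charge. Highest is domestic battery at $143500. Additional: $84300 × 60% = $50580; $90000 × 60% = $54000. Combined base = $143500 + $104580 = $248080.
Net percentage adjustment: +30% −40% +60% = +50%. $248080 × 1.5 = $372120.
Result $372120 exceeds the maximum of $175000; bail is capped at $175000.
$175000 is at or above the $9000 minimum.

$175000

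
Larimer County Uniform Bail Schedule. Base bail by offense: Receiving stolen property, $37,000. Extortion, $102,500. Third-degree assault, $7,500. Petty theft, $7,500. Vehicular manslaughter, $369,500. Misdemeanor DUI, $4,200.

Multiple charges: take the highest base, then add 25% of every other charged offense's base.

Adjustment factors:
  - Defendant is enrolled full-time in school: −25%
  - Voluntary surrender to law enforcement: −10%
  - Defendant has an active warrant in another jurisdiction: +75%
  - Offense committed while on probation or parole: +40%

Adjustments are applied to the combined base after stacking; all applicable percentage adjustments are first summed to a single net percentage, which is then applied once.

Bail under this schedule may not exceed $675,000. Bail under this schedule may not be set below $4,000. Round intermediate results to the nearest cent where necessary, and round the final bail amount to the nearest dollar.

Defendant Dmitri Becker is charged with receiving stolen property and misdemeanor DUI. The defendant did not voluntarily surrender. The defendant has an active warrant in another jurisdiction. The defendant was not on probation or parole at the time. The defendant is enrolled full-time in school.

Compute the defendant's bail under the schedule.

Base amounts from the schedule: receiving stolen property $37,000; misdemeanor DUI $4,200.
Stacking rule: highest base plus 25% of each additional charge. Highest is receiving stolen property at $37,000. Additional: $4,200 × 25% = $1,050. Combined base = $37,000 + $1,050 = $38,050.
Net percentage adjustment: −25% +75% = +50%. $38,050 × 1.5 = $57,075.
$57,075 is within the $675,000 maximum.
$57,075 is at or above the $4,000 minimum.

$57,075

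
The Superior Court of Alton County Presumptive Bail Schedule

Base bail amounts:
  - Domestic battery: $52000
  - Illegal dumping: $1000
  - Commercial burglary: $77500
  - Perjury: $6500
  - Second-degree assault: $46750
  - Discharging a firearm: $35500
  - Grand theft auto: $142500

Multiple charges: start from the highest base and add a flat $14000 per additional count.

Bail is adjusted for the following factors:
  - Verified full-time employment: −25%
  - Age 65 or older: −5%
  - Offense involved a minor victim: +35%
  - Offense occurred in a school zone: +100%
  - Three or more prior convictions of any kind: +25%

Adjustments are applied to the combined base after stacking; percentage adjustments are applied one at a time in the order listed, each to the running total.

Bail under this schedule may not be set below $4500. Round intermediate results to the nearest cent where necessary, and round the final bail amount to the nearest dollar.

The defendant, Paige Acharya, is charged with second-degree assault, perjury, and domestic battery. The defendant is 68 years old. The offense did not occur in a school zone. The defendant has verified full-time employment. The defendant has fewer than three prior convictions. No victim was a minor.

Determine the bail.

Base amounts from the schedule: second-degree assault $46750; perjury $6500; domestic battery $52000.
Stacking rule: highest base plus $14000 per additional charge. Highest is domestic battery at $52000; 2 additional charges → +$28000. Combined base = $80000.
Verified full-time employment (−25%): $80000 × 0.75 = $60000.
Age 65 or older (−5%): $60000 × 0.95 = $57000.
$57000 is at or above the $4500 minimum.

$57000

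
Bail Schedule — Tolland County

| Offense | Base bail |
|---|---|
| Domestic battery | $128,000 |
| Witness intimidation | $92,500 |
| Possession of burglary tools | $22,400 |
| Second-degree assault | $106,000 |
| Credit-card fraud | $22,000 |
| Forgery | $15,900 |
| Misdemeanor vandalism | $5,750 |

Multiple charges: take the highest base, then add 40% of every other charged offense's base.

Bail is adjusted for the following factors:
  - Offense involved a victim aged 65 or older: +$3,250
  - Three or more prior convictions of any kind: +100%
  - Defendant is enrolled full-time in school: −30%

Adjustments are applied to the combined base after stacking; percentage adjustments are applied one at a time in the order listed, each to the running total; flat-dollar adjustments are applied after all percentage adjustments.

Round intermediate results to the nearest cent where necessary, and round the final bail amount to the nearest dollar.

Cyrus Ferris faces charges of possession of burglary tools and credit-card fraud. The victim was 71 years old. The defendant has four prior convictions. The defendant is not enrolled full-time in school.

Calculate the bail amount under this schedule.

$65,650

Base amounts from the schedule: possession of burglary tools $22,400; credit-card fraud $22,000.
Stacking rule: highest base plus 40% of each additional charge. Highest is possession of burglary tools at $22,400. Additional: $22,000 × 40% = $8,800. Combined base = $22,400 + $8,800 = $31,200.
Three or more prior convictions of any kind (+100%): $31,200 × 2 = $62,400.
Offense involved a victim aged 65 or older (+$3,250 flat): $62,400 + $3,250 = $65,650.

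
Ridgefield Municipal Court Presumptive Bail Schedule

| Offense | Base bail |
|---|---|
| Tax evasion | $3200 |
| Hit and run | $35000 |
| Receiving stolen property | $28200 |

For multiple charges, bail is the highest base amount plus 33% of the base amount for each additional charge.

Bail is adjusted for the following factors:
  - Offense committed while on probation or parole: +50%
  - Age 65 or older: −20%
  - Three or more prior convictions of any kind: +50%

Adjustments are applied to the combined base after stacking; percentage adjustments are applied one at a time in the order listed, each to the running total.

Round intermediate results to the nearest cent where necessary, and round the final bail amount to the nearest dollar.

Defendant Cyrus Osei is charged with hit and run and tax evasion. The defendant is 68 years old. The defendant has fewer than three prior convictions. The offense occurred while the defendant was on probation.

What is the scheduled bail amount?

$43267

Base amounts from the schedule: hit and run $35000; tax evasion $3200.
Stacking rule: highest base plus 33% of each additional charge. Highest is hit and run at $35000. Additional: $3200 × 33% = $1056. Combined base = $35000 + $1056 = $36056.
Offense committed while on probation or parole (+50%): $36056 × 1.5 = $54084.
Age 65 or older (−20%): $54084 × 0.8 = $43267.20.
Rounded to the nearest dollar: $43267.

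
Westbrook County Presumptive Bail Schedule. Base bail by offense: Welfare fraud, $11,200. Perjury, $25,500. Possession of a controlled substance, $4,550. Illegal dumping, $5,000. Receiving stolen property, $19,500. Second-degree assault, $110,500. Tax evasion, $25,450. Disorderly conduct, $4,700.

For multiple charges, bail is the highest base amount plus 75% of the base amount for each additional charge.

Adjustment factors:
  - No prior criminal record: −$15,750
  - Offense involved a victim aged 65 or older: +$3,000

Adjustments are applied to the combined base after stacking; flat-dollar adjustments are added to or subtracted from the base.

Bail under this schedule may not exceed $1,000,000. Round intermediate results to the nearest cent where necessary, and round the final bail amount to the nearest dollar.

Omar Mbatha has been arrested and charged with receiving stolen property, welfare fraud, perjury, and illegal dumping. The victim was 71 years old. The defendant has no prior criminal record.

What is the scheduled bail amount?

$39,525

Base amounts from the schedule: receiving stolen property $19,500; welfare fraud $11,200; perjury $25,500; illegal dumping $5,000.
Stacking rule: highest base plus 75% of each additional charge. Highest is perjury at $25,500. Additional: $19,500 × 75% = $14,625; $11,200 × 75% = $8,400; $5,000 × 75% = $3,750. Combined base = $25,500 + $26,775 = $52,275.
No prior criminal record (−$15,750 flat): $52,275 − $15,750 = $36,525.
Offense involved a victim aged 65 or older (+$3,000 flat): $36,525 + $3,000 = $39,525.
$39,525 is within the $1,000,000 maximum.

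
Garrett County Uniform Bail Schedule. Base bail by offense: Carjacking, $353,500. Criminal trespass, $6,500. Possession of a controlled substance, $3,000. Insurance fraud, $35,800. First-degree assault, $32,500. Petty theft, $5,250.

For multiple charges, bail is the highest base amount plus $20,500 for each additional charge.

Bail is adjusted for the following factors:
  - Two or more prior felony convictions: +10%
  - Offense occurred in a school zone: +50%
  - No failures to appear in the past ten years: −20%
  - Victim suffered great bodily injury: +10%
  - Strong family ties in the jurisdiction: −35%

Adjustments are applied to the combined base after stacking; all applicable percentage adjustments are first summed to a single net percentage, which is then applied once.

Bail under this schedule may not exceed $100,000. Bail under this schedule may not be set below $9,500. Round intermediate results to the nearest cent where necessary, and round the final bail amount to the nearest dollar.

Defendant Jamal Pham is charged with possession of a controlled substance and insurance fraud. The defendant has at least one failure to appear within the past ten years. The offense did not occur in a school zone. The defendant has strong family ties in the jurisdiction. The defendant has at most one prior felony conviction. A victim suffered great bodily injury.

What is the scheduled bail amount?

Base amounts from the schedule: possession of a controlled substance $3,000; insurance fraud $35,800.
Stacking rule: highest base plus $20,500 per additional charge. Highest is insurance fraud at $35,800; 1 additional charge → +$20,500. Combined base = $56,300.
Net percentage adjustment: +10% −35% = −25%. $56,300 × 0.75 = $42,225.
$42,225 is within the $100,000 maximum.
$42,225 is at or above the $9,500 minimum.

$42,225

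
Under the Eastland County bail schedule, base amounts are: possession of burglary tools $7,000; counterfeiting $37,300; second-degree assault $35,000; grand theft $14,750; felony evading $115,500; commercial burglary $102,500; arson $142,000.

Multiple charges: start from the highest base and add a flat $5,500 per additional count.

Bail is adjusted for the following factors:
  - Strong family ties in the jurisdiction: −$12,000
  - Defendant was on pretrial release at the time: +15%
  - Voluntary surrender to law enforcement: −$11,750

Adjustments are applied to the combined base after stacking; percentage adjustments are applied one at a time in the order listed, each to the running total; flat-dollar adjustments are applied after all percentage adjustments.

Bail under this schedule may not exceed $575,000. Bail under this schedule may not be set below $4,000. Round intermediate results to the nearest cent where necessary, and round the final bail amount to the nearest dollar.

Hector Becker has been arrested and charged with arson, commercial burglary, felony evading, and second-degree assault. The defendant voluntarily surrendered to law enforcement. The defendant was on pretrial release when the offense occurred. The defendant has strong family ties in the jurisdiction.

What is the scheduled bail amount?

$158,525

Base amounts from the schedule: arson $142,000; commercial burglary $102,500; felony evading $115,500; second-degree assault $35,000.
Stacking rule: highest base plus $5,500 per additional charge. Highest is arson at $142,000; 3 additional charges → +$16,500. Combined base = $158,500.
Defendant was on pretrial release at the time (+15%): $158,500 × 1.15 = $182,275.
Strong family ties in the jurisdiction (−$12,000 flat): $182,275 − $12,000 = $170,275.
Voluntary surrender to law enforcement (−$11,750 flat): $170,275 − $11,750 = $158,525.
$158,525 is within the $575,000 maximum.
$158,525 is at or above the $4,000 minimum.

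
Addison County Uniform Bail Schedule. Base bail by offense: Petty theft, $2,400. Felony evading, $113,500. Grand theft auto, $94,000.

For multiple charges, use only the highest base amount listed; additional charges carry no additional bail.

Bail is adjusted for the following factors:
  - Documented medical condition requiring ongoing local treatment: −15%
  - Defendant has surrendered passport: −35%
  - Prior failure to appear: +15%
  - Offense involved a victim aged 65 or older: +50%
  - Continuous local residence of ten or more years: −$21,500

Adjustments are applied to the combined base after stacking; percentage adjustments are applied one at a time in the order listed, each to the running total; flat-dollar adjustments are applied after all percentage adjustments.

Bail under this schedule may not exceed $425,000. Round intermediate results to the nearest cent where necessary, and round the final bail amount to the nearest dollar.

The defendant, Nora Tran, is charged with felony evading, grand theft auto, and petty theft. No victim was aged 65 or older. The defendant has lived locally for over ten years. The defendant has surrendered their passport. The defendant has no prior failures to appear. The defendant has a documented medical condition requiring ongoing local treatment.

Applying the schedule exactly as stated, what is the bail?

Base amounts from the schedule: felony evading $113,500; grand theft auto $94,000; petty theft $2,400.
Stacking rule: use the highest base only. Highest is felony evading at $113,500. Combined base = $113,500.
Documented medical condition requiring ongoing local treatment (−15%): $113,500 × 0.85 = $96,475.
Defendant has surrendered passport (−35%): $96,475 × 0.65 = $62,708.75.
Continuous local residence of ten or more years (−$21,500 flat): $62,708.75 − $21,500 = $41,208.75.
$41,208.75 is within the $425,000 maximum.
Rounded to the nearest dollar: $41,209.

$41,209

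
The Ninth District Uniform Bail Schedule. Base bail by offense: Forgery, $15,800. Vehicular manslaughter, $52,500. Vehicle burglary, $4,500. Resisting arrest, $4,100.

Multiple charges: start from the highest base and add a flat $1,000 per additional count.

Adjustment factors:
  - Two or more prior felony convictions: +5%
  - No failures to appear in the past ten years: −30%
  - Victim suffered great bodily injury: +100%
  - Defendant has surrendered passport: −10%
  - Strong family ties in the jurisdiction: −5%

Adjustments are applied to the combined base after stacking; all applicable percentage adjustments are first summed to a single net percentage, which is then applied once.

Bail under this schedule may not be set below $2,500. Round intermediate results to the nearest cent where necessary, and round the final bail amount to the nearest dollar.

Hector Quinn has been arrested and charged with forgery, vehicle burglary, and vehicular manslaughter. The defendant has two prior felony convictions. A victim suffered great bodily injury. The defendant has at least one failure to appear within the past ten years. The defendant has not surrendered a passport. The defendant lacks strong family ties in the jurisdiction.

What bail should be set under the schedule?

Base amounts from the schedule: forgery $15,800; vehicle burglary $4,500; vehicular manslaughter $52,500.
Stacking rule: highest base plus $1,000 per additional charge. Highest is vehicular manslaughter at $52,500; 2 additional charges → +$2,000. Combined base = $54,500.
Net percentage adjustment: +5% +100% = +105%. $54,500 × 2.05 = $111,725.
$111,725 is at or above the $2,500 minimum.

$111,725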